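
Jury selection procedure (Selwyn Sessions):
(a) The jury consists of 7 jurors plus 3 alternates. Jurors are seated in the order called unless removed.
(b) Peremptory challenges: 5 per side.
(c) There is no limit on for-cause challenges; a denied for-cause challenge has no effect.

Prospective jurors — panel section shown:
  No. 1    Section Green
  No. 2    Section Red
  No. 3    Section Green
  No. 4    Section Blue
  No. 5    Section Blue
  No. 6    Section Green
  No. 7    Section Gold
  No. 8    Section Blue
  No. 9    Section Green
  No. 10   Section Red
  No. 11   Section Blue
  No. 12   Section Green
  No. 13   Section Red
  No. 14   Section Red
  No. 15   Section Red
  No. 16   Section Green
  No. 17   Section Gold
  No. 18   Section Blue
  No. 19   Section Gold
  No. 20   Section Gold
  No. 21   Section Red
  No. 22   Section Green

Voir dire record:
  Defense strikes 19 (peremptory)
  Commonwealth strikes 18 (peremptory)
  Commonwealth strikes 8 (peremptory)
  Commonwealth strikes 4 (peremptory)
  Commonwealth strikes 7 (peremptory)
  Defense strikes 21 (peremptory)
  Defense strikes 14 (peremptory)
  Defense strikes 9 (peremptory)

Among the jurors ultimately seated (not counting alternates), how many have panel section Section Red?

2

Removed: #4, #7, #8, #9, #14, #18, #19, #21.
Seated jurors 1–7: #1, #2, #3, #5, #6, #10, #11 (alternates #12, #13, #15 not counted).
Of those, in Section Red: #2, #10 → 2.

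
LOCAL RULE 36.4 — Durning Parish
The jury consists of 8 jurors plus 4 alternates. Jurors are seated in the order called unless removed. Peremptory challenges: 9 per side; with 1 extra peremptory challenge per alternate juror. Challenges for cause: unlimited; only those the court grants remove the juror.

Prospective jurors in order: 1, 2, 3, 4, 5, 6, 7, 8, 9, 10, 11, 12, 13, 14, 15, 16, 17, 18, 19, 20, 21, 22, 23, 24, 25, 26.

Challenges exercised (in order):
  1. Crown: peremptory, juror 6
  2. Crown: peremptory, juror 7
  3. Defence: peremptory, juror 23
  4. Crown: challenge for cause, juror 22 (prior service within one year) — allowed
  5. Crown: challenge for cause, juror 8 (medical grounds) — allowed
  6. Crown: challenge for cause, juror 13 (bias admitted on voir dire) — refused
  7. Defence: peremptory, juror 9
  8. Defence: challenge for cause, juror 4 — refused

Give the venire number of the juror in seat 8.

Removed: #6, #7, #8, #9, #22, #23. (#4, #13 stay — for-cause denied.)
Filling seats in venire order through position 8: #1, #2, #3, #4, #5, #10, #11, #12.
So seat 8 is #12.

12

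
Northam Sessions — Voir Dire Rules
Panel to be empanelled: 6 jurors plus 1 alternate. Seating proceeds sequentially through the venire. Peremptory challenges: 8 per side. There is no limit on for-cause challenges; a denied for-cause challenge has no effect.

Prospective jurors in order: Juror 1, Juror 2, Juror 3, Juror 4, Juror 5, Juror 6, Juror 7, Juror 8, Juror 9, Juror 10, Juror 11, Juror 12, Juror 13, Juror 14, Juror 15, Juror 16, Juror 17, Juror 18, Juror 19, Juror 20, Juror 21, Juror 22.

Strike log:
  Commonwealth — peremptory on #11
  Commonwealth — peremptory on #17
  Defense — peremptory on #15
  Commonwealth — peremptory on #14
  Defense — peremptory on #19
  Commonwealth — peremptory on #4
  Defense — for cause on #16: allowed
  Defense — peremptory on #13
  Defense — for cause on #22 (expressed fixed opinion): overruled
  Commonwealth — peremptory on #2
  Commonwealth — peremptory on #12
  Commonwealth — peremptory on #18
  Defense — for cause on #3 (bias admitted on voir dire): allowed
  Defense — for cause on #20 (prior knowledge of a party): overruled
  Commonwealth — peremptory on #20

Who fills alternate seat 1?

Removed: #2, #3, #4, #11, #12, #13, #14, #15, #16, #17, #18, #19, #20. (#22 stays — for-cause denied.)
Seating in order: seats 1–6 → #1, #5, #6, #7, #8, #9; alternates → #10.
So alternate 1 is #10.

10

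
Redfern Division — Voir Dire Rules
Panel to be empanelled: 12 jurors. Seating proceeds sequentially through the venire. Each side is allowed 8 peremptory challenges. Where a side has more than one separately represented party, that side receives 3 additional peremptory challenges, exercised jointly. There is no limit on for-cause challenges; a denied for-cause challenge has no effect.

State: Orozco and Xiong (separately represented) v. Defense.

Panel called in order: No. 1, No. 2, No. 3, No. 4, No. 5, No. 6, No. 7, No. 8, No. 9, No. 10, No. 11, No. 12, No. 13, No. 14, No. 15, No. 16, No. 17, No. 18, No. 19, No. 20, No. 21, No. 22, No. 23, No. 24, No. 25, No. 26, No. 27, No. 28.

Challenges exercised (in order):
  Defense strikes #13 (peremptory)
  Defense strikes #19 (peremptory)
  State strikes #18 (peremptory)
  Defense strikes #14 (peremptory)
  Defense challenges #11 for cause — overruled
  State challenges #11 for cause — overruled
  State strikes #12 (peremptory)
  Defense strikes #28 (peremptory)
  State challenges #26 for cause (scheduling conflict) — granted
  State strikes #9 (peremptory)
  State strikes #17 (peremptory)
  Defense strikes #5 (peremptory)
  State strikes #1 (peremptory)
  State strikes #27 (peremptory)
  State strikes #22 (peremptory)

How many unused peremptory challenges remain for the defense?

Defense allotment: 8.
Defense peremptories used: #13, #19, #14, #28, #5 — 5 (the for-cause on #11 doesn't count).
Remaining: 8 − 5 = 3.

3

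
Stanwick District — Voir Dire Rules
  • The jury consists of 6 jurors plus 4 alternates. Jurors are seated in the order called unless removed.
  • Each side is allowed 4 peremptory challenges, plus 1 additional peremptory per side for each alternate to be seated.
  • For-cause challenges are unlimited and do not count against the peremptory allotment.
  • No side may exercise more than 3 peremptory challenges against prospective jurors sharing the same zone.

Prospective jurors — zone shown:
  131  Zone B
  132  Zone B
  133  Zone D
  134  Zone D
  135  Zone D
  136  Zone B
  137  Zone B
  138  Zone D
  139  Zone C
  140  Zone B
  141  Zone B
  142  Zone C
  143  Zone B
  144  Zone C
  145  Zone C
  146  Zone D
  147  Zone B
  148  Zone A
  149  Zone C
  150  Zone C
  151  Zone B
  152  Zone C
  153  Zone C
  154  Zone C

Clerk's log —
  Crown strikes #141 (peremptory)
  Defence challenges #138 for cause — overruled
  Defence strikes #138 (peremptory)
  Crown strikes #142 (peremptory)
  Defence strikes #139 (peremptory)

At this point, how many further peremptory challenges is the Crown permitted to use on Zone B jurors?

2

Crown peremptories so far: #141, #142 — 2 of 8 used, 6 left overall.
Against Zone B: #141 — 1 used; per-zone cap 3 leaves 2.
Binding limit: min(6, 2) = 2.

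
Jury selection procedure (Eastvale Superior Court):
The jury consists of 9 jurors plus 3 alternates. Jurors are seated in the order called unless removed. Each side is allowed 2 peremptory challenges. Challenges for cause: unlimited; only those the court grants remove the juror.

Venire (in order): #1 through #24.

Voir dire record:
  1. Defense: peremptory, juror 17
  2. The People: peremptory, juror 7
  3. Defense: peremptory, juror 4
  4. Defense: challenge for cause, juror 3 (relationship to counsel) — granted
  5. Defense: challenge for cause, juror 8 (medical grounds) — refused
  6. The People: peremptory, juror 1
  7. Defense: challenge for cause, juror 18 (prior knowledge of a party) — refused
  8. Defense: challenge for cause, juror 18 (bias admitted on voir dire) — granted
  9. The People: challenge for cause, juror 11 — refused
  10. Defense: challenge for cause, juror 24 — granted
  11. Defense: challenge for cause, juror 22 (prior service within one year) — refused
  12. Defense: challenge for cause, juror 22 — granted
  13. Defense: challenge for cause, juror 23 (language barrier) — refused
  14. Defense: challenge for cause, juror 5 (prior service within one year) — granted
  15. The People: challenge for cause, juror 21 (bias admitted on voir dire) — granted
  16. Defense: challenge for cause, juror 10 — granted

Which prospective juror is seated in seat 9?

Removed: #1, #3, #4, #5, #7, #10, #17, #18, #21, #22, #24. (#8, #11, #23 stay — for-cause denied.)
Seating in order: seats 1–9 → #2, #6, #8, #9, #11, #12, #13, #14, #15; alternates → #16, #19, #20.
So seat 9 is #15.

15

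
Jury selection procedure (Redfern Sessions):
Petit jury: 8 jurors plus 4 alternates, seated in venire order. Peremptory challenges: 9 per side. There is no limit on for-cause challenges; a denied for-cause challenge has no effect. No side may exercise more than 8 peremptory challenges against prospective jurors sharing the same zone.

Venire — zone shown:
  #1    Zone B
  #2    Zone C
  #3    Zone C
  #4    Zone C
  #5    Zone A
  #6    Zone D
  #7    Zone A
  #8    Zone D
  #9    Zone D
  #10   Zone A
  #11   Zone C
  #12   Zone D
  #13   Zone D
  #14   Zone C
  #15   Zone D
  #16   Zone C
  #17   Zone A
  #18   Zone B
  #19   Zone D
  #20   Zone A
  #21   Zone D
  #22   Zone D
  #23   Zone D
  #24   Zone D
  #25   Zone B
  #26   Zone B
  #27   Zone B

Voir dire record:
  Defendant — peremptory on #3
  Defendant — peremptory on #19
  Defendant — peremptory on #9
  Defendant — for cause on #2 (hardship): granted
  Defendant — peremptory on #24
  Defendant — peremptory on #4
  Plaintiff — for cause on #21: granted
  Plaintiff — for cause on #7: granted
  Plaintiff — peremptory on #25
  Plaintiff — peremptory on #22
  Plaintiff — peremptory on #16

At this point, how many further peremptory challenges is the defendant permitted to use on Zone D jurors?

4

Defendant peremptories so far: #3, #19, #9, #24, #4 — 5 of 9 used, 4 left overall.
Against Zone D: #19, #9, #24 — 3 used; per-zone cap 8 leaves 5.
Binding limit: min(4, 5) = 4.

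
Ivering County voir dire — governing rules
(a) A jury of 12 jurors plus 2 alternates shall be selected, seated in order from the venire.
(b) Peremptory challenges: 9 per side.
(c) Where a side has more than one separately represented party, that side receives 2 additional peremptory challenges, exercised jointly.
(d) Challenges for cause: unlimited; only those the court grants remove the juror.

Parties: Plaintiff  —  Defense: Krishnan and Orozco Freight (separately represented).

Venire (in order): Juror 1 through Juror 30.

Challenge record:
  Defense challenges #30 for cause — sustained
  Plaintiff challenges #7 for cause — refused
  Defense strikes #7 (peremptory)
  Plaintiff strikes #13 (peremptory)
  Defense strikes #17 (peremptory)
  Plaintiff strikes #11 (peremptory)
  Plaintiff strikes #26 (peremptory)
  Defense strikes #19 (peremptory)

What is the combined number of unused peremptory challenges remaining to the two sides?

14

Plaintiff allotment: 9. Defense allotment: 9 base + 2 multi-party = 11.
Plaintiff peremptories used: #13, #11, #26 — 3 (the for-cause on #7 doesn't count).
Defense peremptories used: #7, #17, #19 — 3 (the for-cause on #30 doesn't count).
Remaining: (9 − 3) + (11 − 3) = 14.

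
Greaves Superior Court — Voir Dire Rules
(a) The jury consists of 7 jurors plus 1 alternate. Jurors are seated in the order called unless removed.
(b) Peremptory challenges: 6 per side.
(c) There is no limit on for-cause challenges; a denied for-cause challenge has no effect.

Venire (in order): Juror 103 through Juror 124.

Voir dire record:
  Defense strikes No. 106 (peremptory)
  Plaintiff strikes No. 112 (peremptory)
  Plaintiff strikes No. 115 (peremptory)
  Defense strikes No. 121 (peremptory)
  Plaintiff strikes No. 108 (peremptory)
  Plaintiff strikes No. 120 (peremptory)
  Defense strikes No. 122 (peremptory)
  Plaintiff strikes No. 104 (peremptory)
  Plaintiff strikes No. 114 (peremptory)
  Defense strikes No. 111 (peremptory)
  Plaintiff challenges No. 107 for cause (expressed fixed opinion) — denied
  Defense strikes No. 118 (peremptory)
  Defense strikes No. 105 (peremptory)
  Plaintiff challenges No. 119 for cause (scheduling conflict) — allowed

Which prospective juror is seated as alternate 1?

123

Removed: #104, #105, #106, #108, #111, #112, #114, #115, #118, #119, #120, #121, #122. (#107 stays — for-cause denied.)
Seating in order: seats 1–7 → #103, #107, #109, #110, #113, #116, #117; alternates → #123.
So alternate 1 is #123.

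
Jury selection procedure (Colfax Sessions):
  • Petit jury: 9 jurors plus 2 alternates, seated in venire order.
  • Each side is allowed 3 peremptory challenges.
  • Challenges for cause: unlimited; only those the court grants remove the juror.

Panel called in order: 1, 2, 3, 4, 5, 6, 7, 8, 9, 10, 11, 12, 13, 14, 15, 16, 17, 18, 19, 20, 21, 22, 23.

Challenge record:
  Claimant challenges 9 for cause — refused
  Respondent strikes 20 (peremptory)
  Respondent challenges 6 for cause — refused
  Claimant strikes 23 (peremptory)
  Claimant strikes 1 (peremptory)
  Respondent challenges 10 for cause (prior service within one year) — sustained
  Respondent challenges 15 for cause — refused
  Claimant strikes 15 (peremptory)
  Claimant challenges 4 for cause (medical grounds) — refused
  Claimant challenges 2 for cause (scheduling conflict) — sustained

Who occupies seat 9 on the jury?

12

Removed: #1, #2, #10, #15, #20, #23. (#4, #6, #9 stay — for-cause denied.)
Seating in order: seats 1–9 → #3, #4, #5, #6, #7, #8, #9, #11, #12; alternates → #13, #14.
So seat 9 is #12.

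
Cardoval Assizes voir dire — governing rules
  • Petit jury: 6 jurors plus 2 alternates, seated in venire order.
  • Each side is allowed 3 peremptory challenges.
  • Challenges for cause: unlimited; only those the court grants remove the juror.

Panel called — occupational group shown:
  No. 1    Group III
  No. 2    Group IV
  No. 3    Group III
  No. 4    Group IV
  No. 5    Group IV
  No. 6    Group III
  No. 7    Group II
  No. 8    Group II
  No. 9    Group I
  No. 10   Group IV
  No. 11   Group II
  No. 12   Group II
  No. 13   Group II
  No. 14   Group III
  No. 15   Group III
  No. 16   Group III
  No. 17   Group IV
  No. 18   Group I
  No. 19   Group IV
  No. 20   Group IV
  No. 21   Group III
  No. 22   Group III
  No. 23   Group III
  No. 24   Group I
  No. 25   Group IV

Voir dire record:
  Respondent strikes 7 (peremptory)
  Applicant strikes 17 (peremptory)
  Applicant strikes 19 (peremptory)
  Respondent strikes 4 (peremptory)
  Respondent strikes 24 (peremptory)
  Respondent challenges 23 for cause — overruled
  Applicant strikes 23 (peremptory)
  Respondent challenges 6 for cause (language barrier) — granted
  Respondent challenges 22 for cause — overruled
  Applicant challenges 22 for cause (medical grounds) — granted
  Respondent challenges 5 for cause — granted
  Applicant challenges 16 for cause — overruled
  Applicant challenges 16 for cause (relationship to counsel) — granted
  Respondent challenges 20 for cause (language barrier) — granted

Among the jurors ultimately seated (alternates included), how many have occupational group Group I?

1

Removed: #4, #5, #6, #7, #16, #17, #19, #20, #22, #23, #24.
Seated (8 incl. alternates): #1, #2, #3, #8, #9, #10, #11, #12.
Of those, in Group I: #9 → 1.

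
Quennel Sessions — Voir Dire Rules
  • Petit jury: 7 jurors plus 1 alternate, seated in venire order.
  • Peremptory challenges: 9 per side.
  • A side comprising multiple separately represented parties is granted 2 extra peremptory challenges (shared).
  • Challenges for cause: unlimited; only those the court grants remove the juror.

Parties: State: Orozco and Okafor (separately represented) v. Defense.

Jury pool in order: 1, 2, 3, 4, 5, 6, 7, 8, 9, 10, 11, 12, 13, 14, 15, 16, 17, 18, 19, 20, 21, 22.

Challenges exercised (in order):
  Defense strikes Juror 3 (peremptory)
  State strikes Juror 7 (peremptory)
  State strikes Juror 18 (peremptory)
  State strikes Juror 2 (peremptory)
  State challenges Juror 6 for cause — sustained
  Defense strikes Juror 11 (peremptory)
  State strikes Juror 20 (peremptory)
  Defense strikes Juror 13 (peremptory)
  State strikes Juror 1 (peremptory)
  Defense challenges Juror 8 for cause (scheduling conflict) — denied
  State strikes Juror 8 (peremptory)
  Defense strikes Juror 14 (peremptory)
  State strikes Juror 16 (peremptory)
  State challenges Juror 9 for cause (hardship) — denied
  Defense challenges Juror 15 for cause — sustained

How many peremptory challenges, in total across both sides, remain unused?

9

State allotment: 9 base + 2 multi-party = 11. Defense allotment: 9.
State peremptories used: #7, #18, #2, #20, #1, #8, #16 — 7 (for-cause on #6, #9 don't count).
Defense peremptories used: #3, #11, #13, #14 — 4 (for-cause on #8, #15 don't count).
Remaining: (11 − 7) + (9 − 4) = 9.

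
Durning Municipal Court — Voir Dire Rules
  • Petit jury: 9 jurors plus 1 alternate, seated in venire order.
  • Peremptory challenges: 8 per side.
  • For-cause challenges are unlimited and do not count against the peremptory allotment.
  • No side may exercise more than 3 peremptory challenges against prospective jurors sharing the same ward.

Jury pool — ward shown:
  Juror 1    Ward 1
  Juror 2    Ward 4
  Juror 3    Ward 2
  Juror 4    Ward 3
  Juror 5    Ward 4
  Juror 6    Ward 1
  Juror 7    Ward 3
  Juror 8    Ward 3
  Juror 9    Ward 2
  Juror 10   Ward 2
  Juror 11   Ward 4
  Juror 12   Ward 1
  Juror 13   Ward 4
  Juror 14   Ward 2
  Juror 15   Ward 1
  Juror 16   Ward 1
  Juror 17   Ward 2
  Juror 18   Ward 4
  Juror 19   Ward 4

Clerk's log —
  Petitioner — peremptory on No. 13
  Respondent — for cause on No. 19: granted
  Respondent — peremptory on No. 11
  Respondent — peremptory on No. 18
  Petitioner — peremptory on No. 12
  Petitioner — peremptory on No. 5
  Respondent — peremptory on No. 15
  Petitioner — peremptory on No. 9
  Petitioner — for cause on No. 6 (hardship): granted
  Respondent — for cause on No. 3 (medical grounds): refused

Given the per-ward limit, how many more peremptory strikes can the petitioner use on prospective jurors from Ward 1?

2

Petitioner peremptories so far: #13, #12, #5, #9 — 4 of 8 used, 4 left overall.
Against Ward 1: #12 — 1 used; per-ward cap 3 leaves 2.
Binding limit: min(4, 2) = 2.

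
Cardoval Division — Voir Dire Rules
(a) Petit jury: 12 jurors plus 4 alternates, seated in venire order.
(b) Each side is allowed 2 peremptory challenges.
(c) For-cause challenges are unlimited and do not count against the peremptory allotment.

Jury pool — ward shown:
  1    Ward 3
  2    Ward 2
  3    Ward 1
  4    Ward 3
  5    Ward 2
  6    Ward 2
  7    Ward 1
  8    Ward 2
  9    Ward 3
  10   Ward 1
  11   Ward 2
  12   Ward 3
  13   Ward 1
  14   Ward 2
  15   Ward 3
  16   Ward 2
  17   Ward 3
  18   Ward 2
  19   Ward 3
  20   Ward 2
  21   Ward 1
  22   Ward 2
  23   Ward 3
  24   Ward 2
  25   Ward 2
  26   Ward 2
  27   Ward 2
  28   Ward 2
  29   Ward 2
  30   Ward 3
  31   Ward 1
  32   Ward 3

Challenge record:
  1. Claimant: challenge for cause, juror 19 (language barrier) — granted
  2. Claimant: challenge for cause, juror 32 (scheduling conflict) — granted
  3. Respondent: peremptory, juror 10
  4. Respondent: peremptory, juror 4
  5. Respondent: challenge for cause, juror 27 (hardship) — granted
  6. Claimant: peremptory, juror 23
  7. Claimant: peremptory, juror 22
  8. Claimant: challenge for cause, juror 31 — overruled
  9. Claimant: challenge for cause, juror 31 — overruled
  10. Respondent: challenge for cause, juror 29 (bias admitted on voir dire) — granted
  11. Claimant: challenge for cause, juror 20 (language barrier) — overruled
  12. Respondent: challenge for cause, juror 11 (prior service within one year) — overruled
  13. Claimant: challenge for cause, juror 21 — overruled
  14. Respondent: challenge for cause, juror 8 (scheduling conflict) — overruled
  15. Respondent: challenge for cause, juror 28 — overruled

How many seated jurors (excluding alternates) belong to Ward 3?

Removed: #4, #10, #19, #22, #23, #27, #29, #32.
Seated jurors 1–12: #1, #2, #3, #5, #6, #7, #8, #9, #11, #12, #13, #14 (alternates #15, #16, #17, #18 not counted).
Of those, in Ward 3: #1, #9, #12 → 3.

3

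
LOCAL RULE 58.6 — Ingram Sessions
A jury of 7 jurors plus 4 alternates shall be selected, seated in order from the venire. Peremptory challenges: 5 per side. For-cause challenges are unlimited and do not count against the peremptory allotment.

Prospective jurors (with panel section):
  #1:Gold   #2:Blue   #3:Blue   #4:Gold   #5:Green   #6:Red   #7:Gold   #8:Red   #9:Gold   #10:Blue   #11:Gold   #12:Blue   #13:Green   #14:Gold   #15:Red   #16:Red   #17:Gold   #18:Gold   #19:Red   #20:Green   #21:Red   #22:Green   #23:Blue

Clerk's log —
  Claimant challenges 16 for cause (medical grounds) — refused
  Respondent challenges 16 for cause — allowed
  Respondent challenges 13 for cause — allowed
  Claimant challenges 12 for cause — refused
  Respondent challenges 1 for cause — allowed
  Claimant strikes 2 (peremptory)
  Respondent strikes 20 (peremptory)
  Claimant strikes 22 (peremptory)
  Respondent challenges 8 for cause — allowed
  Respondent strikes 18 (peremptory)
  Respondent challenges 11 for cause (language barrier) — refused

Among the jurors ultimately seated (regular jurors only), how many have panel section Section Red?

1

Removed: #1, #2, #8, #13, #16, #18, #20, #22.
Seated jurors 1–7: #3, #4, #5, #6, #7, #9, #10 (alternates #11, #12, #14, #15 not counted).
Of those, in Section Red: #6 → 1.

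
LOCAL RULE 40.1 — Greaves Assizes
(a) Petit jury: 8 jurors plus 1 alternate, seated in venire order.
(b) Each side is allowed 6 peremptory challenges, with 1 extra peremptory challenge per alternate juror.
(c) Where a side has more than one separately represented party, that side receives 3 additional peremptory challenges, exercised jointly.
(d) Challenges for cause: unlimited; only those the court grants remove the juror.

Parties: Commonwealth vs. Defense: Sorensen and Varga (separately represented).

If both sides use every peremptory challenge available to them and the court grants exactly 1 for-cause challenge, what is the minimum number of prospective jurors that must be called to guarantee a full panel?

27

Seats to fill: 8 + 1 alternates = 9.
Peremptories — Commonwealth: 6 + 1×1 = 7; Defense: 6 + 1×1 + 3 = 10; total 17.
For-cause removals: 1.
Minimum venire: 9 + 17 + 1 = 27.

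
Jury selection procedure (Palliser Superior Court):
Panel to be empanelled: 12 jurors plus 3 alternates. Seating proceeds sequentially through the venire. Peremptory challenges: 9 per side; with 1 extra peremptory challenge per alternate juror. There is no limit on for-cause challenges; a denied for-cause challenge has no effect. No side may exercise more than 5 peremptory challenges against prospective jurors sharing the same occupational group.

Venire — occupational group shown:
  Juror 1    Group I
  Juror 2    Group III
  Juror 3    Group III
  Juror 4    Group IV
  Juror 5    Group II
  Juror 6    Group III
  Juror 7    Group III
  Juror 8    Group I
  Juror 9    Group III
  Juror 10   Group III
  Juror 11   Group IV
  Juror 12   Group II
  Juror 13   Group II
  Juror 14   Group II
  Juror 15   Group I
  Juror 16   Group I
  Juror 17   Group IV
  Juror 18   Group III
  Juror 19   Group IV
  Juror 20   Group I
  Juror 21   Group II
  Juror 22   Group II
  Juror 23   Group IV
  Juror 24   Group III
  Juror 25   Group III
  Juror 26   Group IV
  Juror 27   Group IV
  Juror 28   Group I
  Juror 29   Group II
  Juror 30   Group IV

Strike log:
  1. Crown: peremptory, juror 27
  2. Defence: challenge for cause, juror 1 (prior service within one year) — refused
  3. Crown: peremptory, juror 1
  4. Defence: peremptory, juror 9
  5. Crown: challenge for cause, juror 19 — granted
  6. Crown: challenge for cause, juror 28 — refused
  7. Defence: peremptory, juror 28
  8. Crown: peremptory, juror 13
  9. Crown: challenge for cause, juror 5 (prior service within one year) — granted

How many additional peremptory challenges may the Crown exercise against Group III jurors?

5

Crown peremptories so far: #27, #1, #13 — 3 of 12 used, 9 left overall.
Against Group III: none yet — per-group cap 5 leaves 5.
Binding limit: min(9, 5) = 5.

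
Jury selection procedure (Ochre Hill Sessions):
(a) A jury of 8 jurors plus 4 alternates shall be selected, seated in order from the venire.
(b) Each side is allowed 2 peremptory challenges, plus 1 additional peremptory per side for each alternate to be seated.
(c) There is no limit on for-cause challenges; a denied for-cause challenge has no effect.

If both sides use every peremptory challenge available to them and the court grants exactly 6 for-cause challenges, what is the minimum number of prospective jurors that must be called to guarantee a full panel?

Seats to fill: 8 + 4 alternates = 12.
Peremptories: 2 + 1×4 = 6 per side × 2 sides = 12.
For-cause removals: 6.
Minimum venire: 12 + 12 + 6 = 30.

30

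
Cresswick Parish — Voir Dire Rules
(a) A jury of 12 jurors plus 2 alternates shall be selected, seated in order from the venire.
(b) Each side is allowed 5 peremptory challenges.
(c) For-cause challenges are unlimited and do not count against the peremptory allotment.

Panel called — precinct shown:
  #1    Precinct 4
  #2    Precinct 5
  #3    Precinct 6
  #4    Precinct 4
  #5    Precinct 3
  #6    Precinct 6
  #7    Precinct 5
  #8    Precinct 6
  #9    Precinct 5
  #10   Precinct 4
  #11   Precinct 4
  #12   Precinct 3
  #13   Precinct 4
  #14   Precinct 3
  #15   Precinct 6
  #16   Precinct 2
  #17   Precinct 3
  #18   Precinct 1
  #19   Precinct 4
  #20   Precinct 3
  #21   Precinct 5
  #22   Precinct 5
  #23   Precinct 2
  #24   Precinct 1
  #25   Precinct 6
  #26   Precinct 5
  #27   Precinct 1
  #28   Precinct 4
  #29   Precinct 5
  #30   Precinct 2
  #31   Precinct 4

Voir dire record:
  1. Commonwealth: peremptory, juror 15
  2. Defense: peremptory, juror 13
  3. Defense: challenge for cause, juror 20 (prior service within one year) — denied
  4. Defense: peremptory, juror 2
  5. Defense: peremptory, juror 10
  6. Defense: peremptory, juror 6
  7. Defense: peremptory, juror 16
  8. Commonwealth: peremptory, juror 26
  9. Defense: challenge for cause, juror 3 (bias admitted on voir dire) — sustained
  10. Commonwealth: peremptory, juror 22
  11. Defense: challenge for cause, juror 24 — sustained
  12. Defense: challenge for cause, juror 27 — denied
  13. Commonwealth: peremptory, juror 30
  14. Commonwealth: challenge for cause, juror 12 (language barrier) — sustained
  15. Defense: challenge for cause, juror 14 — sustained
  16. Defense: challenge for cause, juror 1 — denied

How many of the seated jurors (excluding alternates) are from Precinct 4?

Removed: #2, #3, #6, #10, #12, #13, #14, #15, #16, #22, #24, #26, #30.
Seated jurors 1–12: #1, #4, #5, #7, #8, #9, #11, #17, #18, #19, #20, #21 (alternates #23, #25 not counted).
Of those, in Precinct 4: #1, #4, #11, #19 → 4.

4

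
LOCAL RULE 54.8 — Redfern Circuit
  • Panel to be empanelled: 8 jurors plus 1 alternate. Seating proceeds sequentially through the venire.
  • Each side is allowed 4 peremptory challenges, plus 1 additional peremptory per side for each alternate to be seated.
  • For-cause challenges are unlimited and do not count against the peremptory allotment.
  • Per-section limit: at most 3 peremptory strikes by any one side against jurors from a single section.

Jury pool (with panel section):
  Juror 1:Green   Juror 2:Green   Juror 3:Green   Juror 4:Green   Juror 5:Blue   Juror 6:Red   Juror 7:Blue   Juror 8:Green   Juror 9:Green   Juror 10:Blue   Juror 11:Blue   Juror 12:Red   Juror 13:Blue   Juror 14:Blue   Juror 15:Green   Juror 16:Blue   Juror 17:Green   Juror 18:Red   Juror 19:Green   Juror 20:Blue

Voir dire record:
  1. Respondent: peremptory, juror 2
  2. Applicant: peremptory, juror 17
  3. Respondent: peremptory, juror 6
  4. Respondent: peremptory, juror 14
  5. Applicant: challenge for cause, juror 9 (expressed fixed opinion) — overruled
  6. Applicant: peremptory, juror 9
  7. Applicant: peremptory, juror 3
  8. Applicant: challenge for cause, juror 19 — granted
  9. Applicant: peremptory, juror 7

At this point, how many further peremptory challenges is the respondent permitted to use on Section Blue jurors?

2

Respondent peremptories so far: #2, #6, #14 — 3 of 5 used, 2 left overall.
Against Section Blue: #14 — 1 used; per-section cap 3 leaves 2.
Binding limit: min(2, 2) = 2.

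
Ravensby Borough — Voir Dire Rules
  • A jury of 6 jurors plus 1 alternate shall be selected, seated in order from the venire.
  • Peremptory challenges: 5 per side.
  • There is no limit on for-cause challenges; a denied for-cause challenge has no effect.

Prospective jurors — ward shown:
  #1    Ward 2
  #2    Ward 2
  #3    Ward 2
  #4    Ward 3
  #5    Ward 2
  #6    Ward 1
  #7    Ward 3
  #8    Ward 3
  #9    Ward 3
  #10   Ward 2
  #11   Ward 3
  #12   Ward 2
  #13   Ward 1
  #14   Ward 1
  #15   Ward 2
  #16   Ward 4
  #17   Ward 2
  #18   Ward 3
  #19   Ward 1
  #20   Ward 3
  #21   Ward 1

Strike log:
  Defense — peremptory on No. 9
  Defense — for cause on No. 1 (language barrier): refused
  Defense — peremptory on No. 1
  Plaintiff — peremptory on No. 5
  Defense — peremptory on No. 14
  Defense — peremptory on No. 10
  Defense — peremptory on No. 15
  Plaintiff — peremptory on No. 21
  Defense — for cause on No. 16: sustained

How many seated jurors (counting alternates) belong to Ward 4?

0

Removed: #1, #5, #9, #10, #14, #15, #16, #21.
Seated (7 incl. alternates): #2, #3, #4, #6, #7, #8, #11.
None of those are in Ward 4 → 0.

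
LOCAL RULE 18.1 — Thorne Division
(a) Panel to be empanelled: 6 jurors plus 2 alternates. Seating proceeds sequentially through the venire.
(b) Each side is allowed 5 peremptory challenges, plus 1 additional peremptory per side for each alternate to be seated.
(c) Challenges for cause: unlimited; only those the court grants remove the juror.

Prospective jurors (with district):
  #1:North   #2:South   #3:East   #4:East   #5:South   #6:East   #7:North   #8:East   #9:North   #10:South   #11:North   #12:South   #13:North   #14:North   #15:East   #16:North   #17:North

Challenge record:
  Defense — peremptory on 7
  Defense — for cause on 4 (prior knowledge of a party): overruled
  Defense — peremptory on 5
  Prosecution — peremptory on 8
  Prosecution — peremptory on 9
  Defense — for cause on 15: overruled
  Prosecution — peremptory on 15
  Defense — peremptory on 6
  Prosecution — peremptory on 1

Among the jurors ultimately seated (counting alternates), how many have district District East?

2

Removed: #1, #5, #6, #7, #8, #9, #15.
Seated (8 incl. alternates): #2, #3, #4, #10, #11, #12, #13, #14.
Of those, in District East: #3, #4 → 2.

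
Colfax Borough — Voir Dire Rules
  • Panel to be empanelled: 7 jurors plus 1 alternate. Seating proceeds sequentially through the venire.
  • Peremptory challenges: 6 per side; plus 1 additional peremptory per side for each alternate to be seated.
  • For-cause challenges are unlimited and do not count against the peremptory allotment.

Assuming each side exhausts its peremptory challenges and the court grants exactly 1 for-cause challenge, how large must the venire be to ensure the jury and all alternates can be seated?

23

Seats to fill: 7 + 1 alternates = 8.
Peremptories: 6 + 1×1 = 7 per side × 2 sides = 14.
For-cause removals: 1.
Minimum venire: 8 + 14 + 1 = 23.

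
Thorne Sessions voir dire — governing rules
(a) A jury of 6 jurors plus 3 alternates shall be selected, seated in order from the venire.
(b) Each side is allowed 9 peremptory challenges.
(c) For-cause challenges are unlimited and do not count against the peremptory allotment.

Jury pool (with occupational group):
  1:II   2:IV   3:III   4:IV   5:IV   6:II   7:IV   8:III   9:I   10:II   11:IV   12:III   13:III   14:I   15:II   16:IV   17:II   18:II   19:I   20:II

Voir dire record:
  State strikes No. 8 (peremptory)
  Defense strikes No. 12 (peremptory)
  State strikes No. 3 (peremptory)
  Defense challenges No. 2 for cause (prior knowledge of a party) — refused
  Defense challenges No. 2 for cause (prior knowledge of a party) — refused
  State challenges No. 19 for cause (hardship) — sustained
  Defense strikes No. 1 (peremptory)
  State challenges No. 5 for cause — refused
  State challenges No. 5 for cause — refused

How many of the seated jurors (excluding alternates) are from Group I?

Removed: #1, #3, #8, #12, #19.
Seated jurors 1–6: #2, #4, #5, #6, #7, #9 (alternates #10, #11, #13 not counted).
Of those, in Group I: #9 → 1.

1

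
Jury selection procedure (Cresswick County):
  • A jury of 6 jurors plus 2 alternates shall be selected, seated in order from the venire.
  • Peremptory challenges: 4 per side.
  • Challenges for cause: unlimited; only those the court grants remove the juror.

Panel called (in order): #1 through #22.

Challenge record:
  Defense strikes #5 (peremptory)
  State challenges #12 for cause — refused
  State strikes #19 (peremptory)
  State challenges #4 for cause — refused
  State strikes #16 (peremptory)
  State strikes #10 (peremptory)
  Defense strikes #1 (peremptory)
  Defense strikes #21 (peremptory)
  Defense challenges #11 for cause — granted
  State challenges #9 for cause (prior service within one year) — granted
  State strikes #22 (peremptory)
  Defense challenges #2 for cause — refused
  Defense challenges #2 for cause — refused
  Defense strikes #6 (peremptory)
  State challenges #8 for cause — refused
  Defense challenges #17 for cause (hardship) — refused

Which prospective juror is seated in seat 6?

12

Removed: #1, #5, #6, #9, #10, #11, #16, #19, #21, #22. (#2, #4, #8, #12, #17 stay — for-cause denied.)
Seating in order: seats 1–6 → #2, #3, #4, #7, #8, #12; alternates → #13, #14.
So seat 6 is #12.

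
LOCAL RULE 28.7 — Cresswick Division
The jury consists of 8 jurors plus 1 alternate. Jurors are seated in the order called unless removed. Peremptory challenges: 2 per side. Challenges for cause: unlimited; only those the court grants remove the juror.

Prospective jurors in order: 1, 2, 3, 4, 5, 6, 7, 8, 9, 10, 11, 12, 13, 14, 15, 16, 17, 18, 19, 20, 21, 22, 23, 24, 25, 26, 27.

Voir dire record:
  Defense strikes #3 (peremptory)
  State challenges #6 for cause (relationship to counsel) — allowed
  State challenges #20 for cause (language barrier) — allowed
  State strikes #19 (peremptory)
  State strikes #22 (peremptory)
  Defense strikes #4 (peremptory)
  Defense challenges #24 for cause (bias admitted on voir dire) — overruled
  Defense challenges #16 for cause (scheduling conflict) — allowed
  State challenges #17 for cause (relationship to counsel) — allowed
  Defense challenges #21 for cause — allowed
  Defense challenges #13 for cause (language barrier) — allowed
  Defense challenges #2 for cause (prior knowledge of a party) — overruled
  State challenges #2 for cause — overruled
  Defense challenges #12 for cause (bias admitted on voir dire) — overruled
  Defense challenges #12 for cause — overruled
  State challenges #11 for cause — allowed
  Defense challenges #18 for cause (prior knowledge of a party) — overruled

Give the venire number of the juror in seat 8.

12

Removed: #3, #4, #6, #11, #13, #16, #17, #19, #20, #21, #22. (#2, #12, #18, #24 stay — for-cause denied.)
Seating in order: seats 1–8 → #1, #2, #5, #7, #8, #9, #10, #12; alternates → #14.
So seat 8 is #12.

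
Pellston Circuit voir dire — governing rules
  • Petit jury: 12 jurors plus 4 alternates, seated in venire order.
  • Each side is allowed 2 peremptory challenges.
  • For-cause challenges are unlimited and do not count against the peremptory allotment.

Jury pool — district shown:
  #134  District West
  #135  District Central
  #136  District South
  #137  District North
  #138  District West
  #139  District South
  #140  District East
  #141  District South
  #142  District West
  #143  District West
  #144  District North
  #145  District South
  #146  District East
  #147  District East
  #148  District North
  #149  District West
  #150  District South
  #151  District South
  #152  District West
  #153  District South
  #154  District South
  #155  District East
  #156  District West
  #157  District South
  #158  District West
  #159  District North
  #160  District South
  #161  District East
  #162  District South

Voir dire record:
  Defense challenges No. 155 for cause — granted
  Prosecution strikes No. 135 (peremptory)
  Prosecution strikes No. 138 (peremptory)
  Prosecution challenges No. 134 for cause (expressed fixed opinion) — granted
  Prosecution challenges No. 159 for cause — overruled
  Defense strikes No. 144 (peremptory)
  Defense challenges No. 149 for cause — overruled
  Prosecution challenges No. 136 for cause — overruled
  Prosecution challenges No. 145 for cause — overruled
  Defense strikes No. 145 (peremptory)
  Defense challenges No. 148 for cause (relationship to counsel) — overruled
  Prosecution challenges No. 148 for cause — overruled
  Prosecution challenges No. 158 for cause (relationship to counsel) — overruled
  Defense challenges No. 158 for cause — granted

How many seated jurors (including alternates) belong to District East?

3

Removed: #134, #135, #138, #144, #145, #155, #158.
Seated (16 incl. alternates): #136, #137, #139, #140, #141, #142, #143, #146, #147, #148, #149, #150, #151, #152, #153, #154.
Of those, in District East: #140, #146, #147 → 3.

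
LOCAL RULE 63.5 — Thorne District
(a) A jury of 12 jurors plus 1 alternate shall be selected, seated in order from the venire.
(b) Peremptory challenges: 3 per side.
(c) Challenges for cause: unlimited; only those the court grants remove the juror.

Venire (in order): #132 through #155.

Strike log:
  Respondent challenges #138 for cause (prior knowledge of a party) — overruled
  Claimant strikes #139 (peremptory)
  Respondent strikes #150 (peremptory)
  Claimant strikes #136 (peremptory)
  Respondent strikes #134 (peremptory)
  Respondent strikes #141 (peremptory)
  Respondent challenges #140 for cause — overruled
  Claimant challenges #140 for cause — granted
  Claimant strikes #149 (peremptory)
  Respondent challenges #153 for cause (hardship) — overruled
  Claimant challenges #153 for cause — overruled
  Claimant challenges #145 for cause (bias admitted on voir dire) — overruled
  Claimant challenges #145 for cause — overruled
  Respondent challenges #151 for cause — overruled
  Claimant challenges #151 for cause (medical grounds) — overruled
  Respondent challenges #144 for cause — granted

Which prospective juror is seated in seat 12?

Removed: #134, #136, #139, #140, #141, #144, #149, #150. (#138, #145, #151, #153 stay — for-cause denied.)
Filling seats in venire order through position 12: #132, #133, #135, #137, #138, #142, #143, #145, #146, #147, #148, #151.
So seat 12 is #151.

151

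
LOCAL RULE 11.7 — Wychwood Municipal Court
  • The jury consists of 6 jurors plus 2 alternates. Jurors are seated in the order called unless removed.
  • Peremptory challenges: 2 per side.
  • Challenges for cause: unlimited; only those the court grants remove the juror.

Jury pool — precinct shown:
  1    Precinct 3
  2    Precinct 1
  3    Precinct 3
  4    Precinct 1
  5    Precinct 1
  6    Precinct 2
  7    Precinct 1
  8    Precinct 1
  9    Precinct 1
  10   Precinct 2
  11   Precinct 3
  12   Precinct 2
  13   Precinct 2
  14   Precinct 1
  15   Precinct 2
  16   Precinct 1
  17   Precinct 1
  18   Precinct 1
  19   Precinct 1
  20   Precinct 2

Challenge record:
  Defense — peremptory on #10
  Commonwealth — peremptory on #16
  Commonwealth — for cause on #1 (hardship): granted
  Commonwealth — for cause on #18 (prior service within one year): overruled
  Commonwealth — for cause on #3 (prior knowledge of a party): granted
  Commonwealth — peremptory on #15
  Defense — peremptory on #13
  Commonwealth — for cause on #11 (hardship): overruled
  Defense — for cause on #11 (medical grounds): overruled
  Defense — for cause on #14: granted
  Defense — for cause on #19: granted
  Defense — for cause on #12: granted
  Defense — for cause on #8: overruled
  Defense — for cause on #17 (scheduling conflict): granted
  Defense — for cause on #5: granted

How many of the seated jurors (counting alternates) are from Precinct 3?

Removed: #1, #3, #5, #10, #12, #13, #14, #15, #16, #17, #19.
Seated (8 incl. alternates): #2, #4, #6, #7, #8, #9, #11, #18.
Of those, in Precinct 3: #11 → 1.

1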